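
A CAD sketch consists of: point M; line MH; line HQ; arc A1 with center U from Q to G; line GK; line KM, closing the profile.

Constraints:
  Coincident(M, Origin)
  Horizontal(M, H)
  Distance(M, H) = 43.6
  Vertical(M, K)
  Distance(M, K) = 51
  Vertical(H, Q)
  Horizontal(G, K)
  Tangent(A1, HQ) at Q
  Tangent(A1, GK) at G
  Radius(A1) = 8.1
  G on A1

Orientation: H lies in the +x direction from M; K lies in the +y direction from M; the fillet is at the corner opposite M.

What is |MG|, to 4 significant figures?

62.14

M is at the origin; M and H share the same y with |MH| = 43.6 and H on the +x side, so H = (43.60, 0.000). MK is vertical with |MK| = 51.0 and K on the +y side, so K = (0.000, 51.00). The virtual corner opposite M is at (43.60, 51.00). The tangent condition forces UQ to be normal to HQ and the tangent condition forces UG to be normal to GK, with radius 8.1, so the center U sits 8.1 in from both sides at U = (35.50, 42.90). That places the tangent points at Q = (43.60, 42.90) on HQ and G = (35.50, 51.00) on GK. Then |MG| = |G − M| = 62.14.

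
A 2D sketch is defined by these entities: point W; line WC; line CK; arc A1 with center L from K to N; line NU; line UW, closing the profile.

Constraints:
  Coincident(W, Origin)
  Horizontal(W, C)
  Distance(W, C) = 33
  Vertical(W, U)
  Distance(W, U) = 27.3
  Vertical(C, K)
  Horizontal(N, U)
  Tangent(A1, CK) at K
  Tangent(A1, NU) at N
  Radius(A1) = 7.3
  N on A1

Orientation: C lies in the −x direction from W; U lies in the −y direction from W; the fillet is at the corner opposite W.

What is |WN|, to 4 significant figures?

37.49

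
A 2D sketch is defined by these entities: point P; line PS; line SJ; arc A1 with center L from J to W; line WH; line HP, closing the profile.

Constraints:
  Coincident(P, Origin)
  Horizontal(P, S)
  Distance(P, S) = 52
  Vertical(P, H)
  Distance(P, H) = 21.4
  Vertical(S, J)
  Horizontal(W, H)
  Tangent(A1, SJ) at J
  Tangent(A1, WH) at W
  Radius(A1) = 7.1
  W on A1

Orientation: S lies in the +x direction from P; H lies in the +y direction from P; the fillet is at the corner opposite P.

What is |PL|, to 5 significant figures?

47.122

P is at the origin; PS is horizontal with |PS| = 52.0 and S on the +x side, so S = (52.000, 0.0000). PH is vertical with |PH| = 21.4 and H on the +y side, so H = (0.0000, 21.400). The virtual corner opposite P is at (52.000, 21.400). The tangent condition forces LJ to be normal to SJ and since A1 is tangent to WH there, LW ⟂ WH, with radius 7.1, so the center L sits 7.1 in from both sides at L = (44.900, 14.300). Then |PL| = |L − P| = 47.122.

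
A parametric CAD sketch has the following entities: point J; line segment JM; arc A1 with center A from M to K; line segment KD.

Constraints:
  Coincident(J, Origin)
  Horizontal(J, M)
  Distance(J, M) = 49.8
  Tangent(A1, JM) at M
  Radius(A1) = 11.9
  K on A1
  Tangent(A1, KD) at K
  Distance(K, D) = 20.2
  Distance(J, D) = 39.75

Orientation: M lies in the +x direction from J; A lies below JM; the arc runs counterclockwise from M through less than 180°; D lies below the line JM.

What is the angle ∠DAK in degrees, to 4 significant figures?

59.50°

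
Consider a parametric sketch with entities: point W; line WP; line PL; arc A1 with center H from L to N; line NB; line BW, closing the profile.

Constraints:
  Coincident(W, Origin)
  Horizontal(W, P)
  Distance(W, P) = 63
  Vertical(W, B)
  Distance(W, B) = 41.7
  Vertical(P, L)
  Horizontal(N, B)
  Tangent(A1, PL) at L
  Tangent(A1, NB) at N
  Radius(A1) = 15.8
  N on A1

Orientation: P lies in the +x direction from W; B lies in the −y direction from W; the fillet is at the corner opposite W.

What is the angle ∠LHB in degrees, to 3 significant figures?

161°

W is at the origin; WP is horizontal with |WP| = 63.0 and P on the +x side, so P = (63.0, 0.00). W and B share the same x with |WB| = 41.7 and B on the −y side, so B = (0.00, -41.7). The virtual corner opposite W is at (63.0, -41.7). The tangent condition forces HL to be normal to PL and A1 meets NB tangentially, so HN is at right angles to NB, with radius 15.8, so the center H sits 15.8 in from both sides at H = (47.2, -25.9). That places the tangent points at L = (63.0, -25.9) on PL and N = (47.2, -41.7) on NB. Then cos ∠LHB = HL·HB / (|HL||HB|), giving 161°.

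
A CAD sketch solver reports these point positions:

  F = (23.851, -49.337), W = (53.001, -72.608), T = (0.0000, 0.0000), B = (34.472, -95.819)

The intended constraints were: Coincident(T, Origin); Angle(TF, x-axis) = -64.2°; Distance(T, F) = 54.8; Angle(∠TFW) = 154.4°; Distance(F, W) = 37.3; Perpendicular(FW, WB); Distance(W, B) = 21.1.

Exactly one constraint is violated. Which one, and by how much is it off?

Distance(W, B) = 21.1 — off by 8.60.

T = (0.00, 0.00) ✓; TF at -64.20° ✓; |TF| = 54.80 ✓; ∠TFW = 154.4° ✓; |FW| = 37.30 ✓; ∠(FW, WB) = 90.00° ✓; |WB| = 29.70 ✗.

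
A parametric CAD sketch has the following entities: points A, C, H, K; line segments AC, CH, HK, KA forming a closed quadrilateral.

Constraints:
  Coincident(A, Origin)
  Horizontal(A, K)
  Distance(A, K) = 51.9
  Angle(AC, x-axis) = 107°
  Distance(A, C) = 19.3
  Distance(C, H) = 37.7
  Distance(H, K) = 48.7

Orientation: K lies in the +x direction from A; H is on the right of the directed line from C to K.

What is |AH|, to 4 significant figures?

18.41

A is at the origin; AK is horizontal with |AK| = 51.9 and K in +x, so K = (51.9, 0). AC runs at 107.0° with |AC| = 19.3, so C = (-5.643, 18.46). H is determined by |CH| = 37.7 and |HK| = 48.7 together: it lies at the intersection of circle(C, 37.7) and circle(K, 48.7). With |CK| = 60.43, the foot of the radical line on CK is 22.35 from C and the perpendicular offset is √(37.7² − 22.35²) = 30.36. Taking the right-of-CK solution: H = (6.368, -17.28).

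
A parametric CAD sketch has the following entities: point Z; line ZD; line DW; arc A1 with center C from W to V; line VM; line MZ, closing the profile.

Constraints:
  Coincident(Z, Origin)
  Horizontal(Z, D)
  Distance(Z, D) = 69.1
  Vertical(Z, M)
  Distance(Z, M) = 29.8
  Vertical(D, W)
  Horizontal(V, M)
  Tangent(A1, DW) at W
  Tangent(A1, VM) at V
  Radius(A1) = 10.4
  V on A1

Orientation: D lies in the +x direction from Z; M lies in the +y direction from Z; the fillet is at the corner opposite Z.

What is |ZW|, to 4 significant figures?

71.77

Z is at the origin; ZD is horizontal with |ZD| = 69.1 and D on the +x side, so D = (69.10, 0.000). ZM is vertical with |ZM| = 29.8 and M on the +y side, so M = (0.000, 29.80). The virtual corner opposite Z is at (69.10, 29.80). Since A1 is tangent to DW there, CW ⟂ DW and since A1 is tangent to VM there, CV ⟂ VM, with radius 10.4, so the center C sits 10.4 in from both sides at C = (58.70, 19.40). That places the tangent points at W = (69.10, 19.40) on DW and V = (58.70, 29.80) on VM. Then |ZW| = |W − Z| = 71.77.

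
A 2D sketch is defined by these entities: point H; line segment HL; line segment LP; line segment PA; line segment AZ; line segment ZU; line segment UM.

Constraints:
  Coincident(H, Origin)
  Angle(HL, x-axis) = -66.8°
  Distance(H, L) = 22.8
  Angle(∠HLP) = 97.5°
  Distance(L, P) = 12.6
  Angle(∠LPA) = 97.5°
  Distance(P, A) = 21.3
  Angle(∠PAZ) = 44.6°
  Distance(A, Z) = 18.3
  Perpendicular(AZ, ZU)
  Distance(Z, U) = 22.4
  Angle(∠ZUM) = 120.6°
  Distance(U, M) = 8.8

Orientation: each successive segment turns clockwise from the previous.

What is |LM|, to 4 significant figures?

24.36

AZ ⟂ ZU, so ZU runs at -97.20°; with |ZU| = 22.4, U = (0.3239, -35.17). ∠ZUM = 120.6° gives UM at -156.6° from the x-axis; with |UM| = 8.8, M = (-7.752, -38.66). Then |LM| = |M − L| = 24.36.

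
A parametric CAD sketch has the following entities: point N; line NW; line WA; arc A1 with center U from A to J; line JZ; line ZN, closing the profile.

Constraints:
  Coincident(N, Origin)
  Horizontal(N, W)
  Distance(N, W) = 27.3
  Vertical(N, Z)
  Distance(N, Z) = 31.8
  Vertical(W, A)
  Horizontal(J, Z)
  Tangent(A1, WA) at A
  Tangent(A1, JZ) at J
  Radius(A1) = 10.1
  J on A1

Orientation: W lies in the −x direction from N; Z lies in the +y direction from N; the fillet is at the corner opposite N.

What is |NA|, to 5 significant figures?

34.874

The virtual corner opposite N is at (-27.300, 31.800). Since A1 is tangent to WA there, UA ⟂ WA and the tangent condition forces UJ to be normal to JZ, with radius 10.1, so the center U sits 10.1 in from both sides at U = (-17.200, 21.700). That places the tangent points at A = (-27.300, 21.700) on WA and J = (-17.200, 31.800) on JZ. Then |NA| = |A − N| = 34.874.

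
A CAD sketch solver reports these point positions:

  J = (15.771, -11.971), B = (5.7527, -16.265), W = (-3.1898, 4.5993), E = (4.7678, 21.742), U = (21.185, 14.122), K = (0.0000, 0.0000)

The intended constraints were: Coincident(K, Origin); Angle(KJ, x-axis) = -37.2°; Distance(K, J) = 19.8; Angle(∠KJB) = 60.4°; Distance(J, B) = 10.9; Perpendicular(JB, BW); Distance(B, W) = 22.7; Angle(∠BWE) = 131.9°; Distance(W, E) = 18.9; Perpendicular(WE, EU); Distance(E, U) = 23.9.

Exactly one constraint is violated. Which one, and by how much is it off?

Distance(E, U) = 23.9 — off by 5.80.

K = (0.00, 0.00) ✓; KJ at -37.20° ✓; |KJ| = 19.80 ✓; ∠KJB = 60.40° ✓; |JB| = 10.90 ✓; ∠(JB, BW) = 90.00° ✓; |BW| = 22.70 ✓; ∠BWE = 131.9° ✓; |WE| = 18.90 ✓; ∠(WE, EU) = 90.00° ✓; |EU| = 18.10 ✗.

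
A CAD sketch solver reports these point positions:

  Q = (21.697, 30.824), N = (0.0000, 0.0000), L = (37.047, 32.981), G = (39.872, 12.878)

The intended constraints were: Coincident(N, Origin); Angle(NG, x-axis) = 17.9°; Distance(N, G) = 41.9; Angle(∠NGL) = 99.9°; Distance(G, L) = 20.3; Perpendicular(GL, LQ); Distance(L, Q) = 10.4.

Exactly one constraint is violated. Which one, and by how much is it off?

Distance(L, Q) = 10.4 — off by 5.10.

N = (0.00, 0.00) ✓; NG at 17.90° ✓; |NG| = 41.90 ✓; ∠NGL = 99.90° ✓; |GL| = 20.30 ✓; ∠(GL, LQ) = 90.00° ✓; |LQ| = 15.50 ✗.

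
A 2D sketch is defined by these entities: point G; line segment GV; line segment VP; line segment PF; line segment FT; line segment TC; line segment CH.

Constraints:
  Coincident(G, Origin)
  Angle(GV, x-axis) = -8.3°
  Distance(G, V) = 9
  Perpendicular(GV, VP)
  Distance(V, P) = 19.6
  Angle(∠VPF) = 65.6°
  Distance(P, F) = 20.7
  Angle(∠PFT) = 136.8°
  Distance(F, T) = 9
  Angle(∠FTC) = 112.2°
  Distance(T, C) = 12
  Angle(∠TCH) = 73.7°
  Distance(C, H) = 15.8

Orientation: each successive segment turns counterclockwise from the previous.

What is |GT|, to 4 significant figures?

13.56

G is at the origin; GV runs at -8.3° with length 9.0, so V = (8.906, -1.299). The perpendicularity gives VP at right angles to GV, so VP runs at 81.70°; with |VP| = 19.6, P = (11.74, 18.10). ∠VPF = 65.6° gives PF at -163.9° from the x-axis; with |PF| = 20.7, F = (-8.153, 12.36). ∠PFT = 136.8° gives FT at -120.7° from the x-axis; with |FT| = 9.0, T = (-12.75, 4.616). Then |GT| = |T − G| = 13.56.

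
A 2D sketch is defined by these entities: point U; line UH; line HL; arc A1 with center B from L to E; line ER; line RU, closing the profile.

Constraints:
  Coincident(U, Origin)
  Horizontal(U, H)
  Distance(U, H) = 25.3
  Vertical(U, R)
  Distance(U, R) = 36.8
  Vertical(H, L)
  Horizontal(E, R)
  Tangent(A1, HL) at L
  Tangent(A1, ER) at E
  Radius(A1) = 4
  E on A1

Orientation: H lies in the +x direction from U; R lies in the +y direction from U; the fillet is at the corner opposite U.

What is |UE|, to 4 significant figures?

42.52

U is at the origin; U and H share the same y with |UH| = 25.3 and H on the +x side, so H = (25.30, 0.000). UR is vertical with |UR| = 36.8 and R on the +y side, so R = (0.000, 36.80). The virtual corner opposite U is at (25.30, 36.80). Since A1 is tangent to HL there, BL ⟂ HL and the tangent condition forces BE to be normal to ER, with radius 4.0, so the center B sits 4.0 in from both sides at B = (21.30, 32.80). That places the tangent points at L = (25.30, 32.80) on HL and E = (21.30, 36.80) on ER. Then |UE| = |E − U| = 42.52.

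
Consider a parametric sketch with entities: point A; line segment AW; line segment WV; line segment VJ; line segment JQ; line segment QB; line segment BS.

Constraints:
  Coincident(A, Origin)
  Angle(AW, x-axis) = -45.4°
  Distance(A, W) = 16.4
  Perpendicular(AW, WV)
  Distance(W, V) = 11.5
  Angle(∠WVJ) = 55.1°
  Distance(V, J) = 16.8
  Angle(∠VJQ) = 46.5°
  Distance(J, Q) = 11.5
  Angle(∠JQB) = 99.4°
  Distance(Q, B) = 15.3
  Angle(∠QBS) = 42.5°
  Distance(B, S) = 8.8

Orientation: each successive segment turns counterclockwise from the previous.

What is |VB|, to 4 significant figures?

3.793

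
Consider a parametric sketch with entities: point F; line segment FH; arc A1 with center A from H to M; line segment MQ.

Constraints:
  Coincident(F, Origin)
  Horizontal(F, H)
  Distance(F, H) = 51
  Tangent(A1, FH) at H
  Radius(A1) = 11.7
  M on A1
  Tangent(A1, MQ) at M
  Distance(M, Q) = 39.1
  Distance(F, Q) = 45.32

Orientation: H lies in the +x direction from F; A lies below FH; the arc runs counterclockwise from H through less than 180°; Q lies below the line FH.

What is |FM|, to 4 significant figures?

41.26

Checks: |AM| = 11.70 ✓; ∠(AM, MQ) = 90.00° ✓; |MQ| = 39.10 ✓; |FQ| = 45.32 ✓.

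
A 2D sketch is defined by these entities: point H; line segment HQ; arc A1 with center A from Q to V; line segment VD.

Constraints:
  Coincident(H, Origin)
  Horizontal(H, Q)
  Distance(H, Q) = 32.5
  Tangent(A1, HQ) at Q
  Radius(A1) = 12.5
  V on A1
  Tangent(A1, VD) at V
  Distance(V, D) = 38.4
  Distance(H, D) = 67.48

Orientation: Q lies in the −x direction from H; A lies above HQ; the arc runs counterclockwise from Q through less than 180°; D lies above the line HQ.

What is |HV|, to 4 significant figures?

29.59

H is at the origin; H and Q share the same y with |HQ| = 32.5 and Q on the −x side, so Q = (-32.50, 0.000). The tangent condition forces AQ to be normal to HQ, so A = Q + (0, 12.5) = (-32.50, 12.50). Since AV ⟂ VD (tangency), |AD| = √(12.5² + 38.4²) = 40.38 regardless of where V sits on A1. So D lies on both circle(H, 67.48) and circle(A, 40.38); the above-HQ intersection is D = (-43.91, 51.24). V is the foot of the tangent from D: V = (-22.19, 19.57).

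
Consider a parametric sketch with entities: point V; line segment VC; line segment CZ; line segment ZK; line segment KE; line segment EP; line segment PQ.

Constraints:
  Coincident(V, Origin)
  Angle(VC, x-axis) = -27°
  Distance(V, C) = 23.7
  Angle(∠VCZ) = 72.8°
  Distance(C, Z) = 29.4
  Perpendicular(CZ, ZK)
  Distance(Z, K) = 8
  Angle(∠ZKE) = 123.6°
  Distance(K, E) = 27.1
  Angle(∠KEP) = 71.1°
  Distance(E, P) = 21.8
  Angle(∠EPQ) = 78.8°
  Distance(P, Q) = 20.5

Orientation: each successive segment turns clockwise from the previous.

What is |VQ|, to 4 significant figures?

26.47

∠KEP = 71.1° gives EP at -29.50° from the x-axis; with |EP| = 21.8, P = (18.84, -10.36). ∠EPQ = 78.8° gives PQ at -130.7° from the x-axis; with |PQ| = 20.5, Q = (5.476, -25.90). Then |VQ| = |Q − V| = 26.47.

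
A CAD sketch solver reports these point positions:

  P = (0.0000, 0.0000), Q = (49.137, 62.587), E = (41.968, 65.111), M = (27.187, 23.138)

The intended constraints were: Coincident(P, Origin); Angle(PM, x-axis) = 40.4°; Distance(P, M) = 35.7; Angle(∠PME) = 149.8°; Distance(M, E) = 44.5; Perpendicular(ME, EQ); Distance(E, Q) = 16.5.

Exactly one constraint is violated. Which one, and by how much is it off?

Distance(E, Q) = 16.5 — off by 8.90.

P = (0.00, 0.00) ✓; PM at 40.40° ✓; |PM| = 35.70 ✓; ∠PME = 149.8° ✓; |ME| = 44.50 ✓; ∠(ME, EQ) = 90.00° ✓; |EQ| = 7.600 ✗.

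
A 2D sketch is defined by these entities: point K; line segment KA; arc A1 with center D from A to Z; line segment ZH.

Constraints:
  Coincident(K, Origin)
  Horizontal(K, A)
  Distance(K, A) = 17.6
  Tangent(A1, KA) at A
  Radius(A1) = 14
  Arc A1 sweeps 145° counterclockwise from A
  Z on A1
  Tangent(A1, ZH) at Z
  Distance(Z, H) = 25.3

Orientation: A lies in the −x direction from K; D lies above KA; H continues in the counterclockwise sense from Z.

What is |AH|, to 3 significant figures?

41.9

On A1, A sits at bearing -90° from D; a 145° counterclockwise sweep puts Z at bearing 55°, so Z = D + 14.0·(cos 55°, sin 55°) = (-9.57, 25.5). A1 meets ZH tangentially, so DZ is at right angles to ZH, so ZH runs along (−sin 55°, cos 55°); with |ZH| = 25.3, H = (-30.3, 40.0). Then |AH| = |H − A| = 41.9.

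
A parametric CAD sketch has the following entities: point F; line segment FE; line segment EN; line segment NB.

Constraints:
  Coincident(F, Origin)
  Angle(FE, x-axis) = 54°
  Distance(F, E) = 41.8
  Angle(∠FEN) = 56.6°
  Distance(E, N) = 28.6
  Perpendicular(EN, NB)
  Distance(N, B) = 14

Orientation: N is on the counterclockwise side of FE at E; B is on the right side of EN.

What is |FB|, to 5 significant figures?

49.215

F is at the origin; FE runs at 54.0° with length 41.8, so E = 41.8·(cos 54.0°, sin 54.0°) = (24.569, 33.817). ∠FEN = 56.6°, so EN runs at 54.0° + (180° − 56.6°) = 177.40° from the x-axis; with |EN| = 28.6, N = E + 28.6·(cos 177.40°, sin 177.40°) = (-4.0011, 35.114). The perpendicularity gives NB at right angles to EN; with |NB| = 14.0 on the right of EN, B = N + 14.0·(0.045363, 0.99897) = (-3.3661, 49.100). Then |FB| = |B − F| = 49.215.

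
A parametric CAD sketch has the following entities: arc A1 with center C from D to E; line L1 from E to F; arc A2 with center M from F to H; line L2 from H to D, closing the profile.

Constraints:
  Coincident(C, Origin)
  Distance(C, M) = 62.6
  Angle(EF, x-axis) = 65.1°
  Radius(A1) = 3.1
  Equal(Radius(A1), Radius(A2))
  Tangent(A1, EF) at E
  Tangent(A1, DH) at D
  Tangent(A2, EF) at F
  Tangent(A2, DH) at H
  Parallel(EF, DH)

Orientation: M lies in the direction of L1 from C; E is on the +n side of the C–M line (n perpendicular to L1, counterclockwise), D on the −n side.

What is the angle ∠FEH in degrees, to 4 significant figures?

5.656°

The slot axis is L1's direction at 65.1°, so u = (cos 65.1°, sin 65.1°) = (0.4210, 0.9070) and n = (−sin 65.1°, cos 65.1°) = (-0.9070, 0.4210). C is at the origin and M lies 62.6 along u from C, so M = 62.6·u = (26.36, 56.78). Tangency of A1 to both parallel lines with radius 3.1 puts E and D at C ± 3.1·n: E = (-2.812, 1.305), D = (2.812, -1.305). Equal radii place F and H the same way about M: F = M + 3.1·n = (23.55, 58.09), H = M − 3.1·n = (29.17, 55.48). Then cos ∠FEH = EF·EH / (|EF||EH|), giving 5.656°.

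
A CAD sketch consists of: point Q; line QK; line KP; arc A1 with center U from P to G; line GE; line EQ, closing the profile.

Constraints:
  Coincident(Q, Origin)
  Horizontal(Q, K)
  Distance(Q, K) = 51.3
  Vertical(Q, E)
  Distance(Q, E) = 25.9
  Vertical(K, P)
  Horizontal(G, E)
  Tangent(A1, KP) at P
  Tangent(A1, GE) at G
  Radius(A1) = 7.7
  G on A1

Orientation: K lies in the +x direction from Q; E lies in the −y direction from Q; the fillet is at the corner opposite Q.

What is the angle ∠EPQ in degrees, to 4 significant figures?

28.07°

The virtual corner opposite Q is at (51.30, -25.90). Tangency of A1 to KP means the radius UP is perpendicular to KP and tangency of A1 to GE means the radius UG is perpendicular to GE, with radius 7.7, so the center U sits 7.7 in from both sides at U = (43.60, -18.20). That places the tangent points at P = (51.30, -18.20) on KP and G = (43.60, -25.90) on GE. Then cos ∠EPQ = PE·PQ / (|PE||PQ|), giving 28.07°.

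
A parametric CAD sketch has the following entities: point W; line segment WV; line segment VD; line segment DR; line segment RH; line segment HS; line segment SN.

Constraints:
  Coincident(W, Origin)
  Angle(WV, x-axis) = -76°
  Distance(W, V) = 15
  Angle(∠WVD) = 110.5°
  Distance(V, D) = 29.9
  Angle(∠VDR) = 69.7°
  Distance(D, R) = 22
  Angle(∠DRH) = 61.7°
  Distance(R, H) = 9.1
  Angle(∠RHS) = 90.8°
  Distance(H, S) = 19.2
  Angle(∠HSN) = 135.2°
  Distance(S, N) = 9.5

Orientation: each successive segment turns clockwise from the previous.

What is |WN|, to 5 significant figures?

46.968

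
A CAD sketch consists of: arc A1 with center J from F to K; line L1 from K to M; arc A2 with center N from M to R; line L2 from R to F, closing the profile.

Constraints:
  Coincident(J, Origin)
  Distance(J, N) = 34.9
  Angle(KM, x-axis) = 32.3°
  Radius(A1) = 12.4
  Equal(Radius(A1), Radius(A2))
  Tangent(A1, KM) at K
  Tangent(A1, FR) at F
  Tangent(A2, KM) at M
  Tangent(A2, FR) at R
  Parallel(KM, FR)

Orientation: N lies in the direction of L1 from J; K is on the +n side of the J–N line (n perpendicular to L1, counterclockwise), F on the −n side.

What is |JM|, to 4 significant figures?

37.04

Tangency of A1 to both parallel lines with radius 12.4 puts K and F at J ± 12.4·n: K = (-6.626, 10.48), F = (6.626, -10.48). Equal radii place M and R the same way about N: M = N + 12.4·n = (22.87, 29.13), R = N − 12.4·n = (36.13, 8.168). Then |JM| = |M − J| = 37.04.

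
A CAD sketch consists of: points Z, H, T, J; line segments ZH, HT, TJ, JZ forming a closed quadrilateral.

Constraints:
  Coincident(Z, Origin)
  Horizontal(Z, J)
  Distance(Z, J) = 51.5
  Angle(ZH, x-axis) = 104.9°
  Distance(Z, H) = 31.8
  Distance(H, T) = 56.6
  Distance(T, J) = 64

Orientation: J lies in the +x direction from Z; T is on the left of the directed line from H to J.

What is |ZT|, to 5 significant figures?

73.580

Checks: |HT| = 56.60 ✓; |TJ| = 64.00 ✓.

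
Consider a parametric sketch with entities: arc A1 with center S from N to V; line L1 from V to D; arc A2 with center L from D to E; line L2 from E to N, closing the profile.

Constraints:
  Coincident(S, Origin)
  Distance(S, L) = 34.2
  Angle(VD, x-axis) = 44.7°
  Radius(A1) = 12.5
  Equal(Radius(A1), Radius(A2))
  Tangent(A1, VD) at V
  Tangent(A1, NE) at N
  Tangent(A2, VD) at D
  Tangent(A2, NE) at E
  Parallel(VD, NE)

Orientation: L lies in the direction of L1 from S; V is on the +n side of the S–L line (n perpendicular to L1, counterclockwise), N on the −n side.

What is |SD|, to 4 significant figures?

36.41

Tangency of A1 to both parallel lines with radius 12.5 puts V and N at S ± 12.5·n: V = (-8.792, 8.885), N = (8.792, -8.885). Equal radii place D and E the same way about L: D = L + 12.5·n = (15.52, 32.94), E = L − 12.5·n = (33.10, 15.17). Then |SD| = |D − S| = 36.41.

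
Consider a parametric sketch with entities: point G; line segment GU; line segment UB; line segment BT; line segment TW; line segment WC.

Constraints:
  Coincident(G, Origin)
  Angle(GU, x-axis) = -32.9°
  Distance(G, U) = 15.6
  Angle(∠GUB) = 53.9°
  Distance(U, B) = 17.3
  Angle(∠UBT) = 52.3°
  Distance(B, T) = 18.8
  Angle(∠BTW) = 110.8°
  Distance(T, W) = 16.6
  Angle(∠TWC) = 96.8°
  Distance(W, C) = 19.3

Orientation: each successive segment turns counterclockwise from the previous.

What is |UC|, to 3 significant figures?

11.2

G is at the origin; GU runs at -32.9° with length 15.6, so U = (13.1, -8.47). ∠GUB = 53.9° gives UB at 93.2° from the x-axis; with |UB| = 17.3, B = (12.1, 8.80). ∠UBT = 52.3° gives BT at -139° from the x-axis; with |BT| = 18.8, T = (-2.08, -3.51). ∠BTW = 110.8° gives TW at -69.9° from the x-axis; with |TW| = 16.6, W = (3.63, -19.1). ∠TWC = 96.8° gives WC at 13.3° from the x-axis; with |WC| = 19.3, C = (22.4, -14.7). Then |UC| = |C − U| = 11.2.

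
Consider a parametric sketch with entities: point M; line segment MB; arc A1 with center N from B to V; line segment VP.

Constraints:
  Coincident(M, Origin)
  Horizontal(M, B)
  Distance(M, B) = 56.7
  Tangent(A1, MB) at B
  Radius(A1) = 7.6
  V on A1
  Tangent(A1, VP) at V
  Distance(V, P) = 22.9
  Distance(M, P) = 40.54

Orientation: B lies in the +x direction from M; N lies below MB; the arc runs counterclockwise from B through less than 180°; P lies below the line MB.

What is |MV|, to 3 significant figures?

51.2

M is at the origin; M and B share the same y with |MB| = 56.7 and B on the +x side, so B = (56.7, 0.00). Tangency of A1 to MB means the radius NB is perpendicular to MB, so N = B + (0, -7.6) = (56.7, -7.60). Since NV ⟂ VP (tangency), |NP| = √(7.6² + 22.9²) = 24.1 regardless of where V sits on A1. So P lies on both circle(M, 40.54) and circle(N, 24.1); the below-MB intersection is P = (35.6, -19.3). V is the foot of the tangent from P: V = (51.1, -2.47).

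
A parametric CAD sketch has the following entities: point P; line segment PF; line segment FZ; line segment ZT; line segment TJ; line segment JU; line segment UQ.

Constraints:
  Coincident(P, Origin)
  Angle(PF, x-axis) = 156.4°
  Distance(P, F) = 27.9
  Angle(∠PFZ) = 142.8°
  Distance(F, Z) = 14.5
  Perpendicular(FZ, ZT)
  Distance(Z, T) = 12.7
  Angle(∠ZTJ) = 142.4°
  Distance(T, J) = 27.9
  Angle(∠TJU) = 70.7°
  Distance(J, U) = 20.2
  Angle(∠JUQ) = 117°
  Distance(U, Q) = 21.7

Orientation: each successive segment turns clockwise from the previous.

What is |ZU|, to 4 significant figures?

33.27

P is at the origin; PF runs at 156.4° with length 27.9, so F = (-25.57, 11.17). ∠PFZ = 142.8° gives FZ at 119.2° from the x-axis; with |FZ| = 14.5, Z = (-32.64, 23.83). FZ ⟂ ZT, so ZT runs at 29.20°; with |ZT| = 12.7, T = (-21.55, 30.02). ∠ZTJ = 142.4° gives TJ at -8.400° from the x-axis; with |TJ| = 27.9, J = (6.046, 25.95). ∠TJU = 70.7° gives JU at -117.7° from the x-axis; with |JU| = 20.2, U = (-3.343, 8.062). Then |ZU| = |U − Z| = 33.27.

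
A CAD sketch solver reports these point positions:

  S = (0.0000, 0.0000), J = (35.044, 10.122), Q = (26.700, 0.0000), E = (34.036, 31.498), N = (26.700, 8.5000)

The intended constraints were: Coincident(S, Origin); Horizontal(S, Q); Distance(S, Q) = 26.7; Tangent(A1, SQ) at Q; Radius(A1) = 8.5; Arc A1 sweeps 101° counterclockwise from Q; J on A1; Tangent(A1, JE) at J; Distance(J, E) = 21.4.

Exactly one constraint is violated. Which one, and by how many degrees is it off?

Tangent(A1, JE) at J — off by 8.30°.

S = (0.00, 0.00) ✓; S.y = 0.00, Q.y = 0.00 ✓; |SQ| = 26.70 ✓; ∠(NQ, QS) = 90.00° ✓; |NQ| = 8.500 ✓; bearing(N→J) − bearing(N→Q) = 101.0° ✓; |NJ| = 8.500 ✓; ∠(NJ, JE) = 98.30° ✗; |JE| = 21.40 ✓.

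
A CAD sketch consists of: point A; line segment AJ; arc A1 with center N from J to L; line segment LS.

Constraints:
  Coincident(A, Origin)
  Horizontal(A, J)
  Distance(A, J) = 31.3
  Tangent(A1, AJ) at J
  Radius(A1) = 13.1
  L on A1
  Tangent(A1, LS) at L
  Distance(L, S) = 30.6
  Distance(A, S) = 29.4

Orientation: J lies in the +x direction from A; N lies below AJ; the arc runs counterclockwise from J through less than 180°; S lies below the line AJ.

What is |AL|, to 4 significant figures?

21.54

A is at the origin; AJ is horizontal with |AJ| = 31.3 and J on the +x side, so J = (31.30, 0.000). Since A1 is tangent to AJ there, NJ ⟂ AJ, so N = J + (0, -13.1) = (31.30, -13.10). Since NL ⟂ LS (tangency), |NS| = √(13.1² + 30.6²) = 33.29 regardless of where L sits on A1. So S lies on both circle(A, 29.4) and circle(N, 33.29); the below-AJ intersection is S = (2.231, -29.32). L is the foot of the tangent from S: L = (20.93, -5.094).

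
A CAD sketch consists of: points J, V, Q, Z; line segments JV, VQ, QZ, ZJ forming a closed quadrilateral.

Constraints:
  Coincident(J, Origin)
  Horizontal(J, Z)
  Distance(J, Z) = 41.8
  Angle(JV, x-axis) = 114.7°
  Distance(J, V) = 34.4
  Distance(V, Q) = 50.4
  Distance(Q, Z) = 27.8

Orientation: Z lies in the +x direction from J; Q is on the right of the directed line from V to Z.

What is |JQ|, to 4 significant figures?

18.14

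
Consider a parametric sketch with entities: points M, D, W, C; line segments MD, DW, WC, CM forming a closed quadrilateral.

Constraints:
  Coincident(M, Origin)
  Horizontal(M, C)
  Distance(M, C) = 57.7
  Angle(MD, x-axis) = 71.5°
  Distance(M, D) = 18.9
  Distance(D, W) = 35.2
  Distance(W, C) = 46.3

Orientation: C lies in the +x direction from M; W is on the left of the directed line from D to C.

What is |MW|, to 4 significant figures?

52.02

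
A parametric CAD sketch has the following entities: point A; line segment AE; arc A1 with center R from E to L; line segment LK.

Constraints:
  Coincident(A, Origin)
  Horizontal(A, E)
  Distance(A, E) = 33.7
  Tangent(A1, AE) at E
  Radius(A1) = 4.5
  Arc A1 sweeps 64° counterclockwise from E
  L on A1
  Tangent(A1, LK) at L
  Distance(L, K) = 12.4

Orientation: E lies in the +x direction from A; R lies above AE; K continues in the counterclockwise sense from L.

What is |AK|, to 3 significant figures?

45.3

On A1, E sits at bearing -90° from R; a 64° counterclockwise sweep puts L at bearing -26°, so L = R + 4.5·(cos -26°, sin -26°) = (37.7, 2.53). Since A1 is tangent to LK there, RL ⟂ LK, so LK runs along (−sin -26°, cos -26°); with |LK| = 12.4, K = (43.2, 13.7). Then |AK| = |K − A| = 45.3.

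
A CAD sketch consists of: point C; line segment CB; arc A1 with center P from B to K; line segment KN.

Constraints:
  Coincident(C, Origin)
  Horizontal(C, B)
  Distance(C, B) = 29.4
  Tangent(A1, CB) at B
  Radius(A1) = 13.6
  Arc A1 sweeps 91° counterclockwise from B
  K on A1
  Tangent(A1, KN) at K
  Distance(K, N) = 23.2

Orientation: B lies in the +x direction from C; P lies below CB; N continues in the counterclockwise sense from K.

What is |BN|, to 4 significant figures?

39.31

C is at the origin; C and B share the same y with |CB| = 29.4 and B on the +x side, so B = (29.40, 0.000). Tangency of A1 to CB means the radius PB is perpendicular to CB, so P = B + (0, -13.6) = (29.40, -13.60). On A1, B sits at bearing 90° from P; a 91° counterclockwise sweep puts K at bearing 181°, so K = P + 13.6·(cos 181°, sin 181°) = (15.80, -13.84). Since A1 is tangent to KN there, PK ⟂ KN, so KN runs along (−sin 181°, cos 181°); with |KN| = 23.2, N = (16.21, -37.03). Then |BN| = |N − B| = 39.31.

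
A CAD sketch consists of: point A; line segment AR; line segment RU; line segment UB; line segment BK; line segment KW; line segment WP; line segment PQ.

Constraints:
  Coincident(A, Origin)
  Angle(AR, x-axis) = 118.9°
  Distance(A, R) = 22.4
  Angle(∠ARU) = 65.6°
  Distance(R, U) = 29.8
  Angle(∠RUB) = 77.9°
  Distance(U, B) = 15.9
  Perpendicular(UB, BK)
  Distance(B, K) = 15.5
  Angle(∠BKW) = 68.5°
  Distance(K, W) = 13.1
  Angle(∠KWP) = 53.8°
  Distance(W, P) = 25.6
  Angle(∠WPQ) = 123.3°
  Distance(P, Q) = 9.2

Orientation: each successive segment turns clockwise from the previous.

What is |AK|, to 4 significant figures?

8.359

A is at the origin; AR runs at 118.9° with length 22.4, so R = (-10.83, 19.61). ∠ARU = 65.6° gives RU at 4.500° from the x-axis; with |RU| = 29.8, U = (18.88, 21.95). ∠RUB = 77.9° gives UB at -97.60° from the x-axis; with |UB| = 15.9, B = (16.78, 6.188). The perpendicularity gives BK at right angles to UB, so BK runs at 172.4°; with |BK| = 15.5, K = (1.416, 8.238). Then |AK| = |K − A| = 8.359.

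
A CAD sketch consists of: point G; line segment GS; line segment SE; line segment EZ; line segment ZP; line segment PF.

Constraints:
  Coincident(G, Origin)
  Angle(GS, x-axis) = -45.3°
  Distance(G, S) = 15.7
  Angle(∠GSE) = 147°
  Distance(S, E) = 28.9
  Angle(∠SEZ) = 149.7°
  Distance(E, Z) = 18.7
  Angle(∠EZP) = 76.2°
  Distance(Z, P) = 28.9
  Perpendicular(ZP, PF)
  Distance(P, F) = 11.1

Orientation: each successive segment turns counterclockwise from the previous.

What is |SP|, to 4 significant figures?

39.15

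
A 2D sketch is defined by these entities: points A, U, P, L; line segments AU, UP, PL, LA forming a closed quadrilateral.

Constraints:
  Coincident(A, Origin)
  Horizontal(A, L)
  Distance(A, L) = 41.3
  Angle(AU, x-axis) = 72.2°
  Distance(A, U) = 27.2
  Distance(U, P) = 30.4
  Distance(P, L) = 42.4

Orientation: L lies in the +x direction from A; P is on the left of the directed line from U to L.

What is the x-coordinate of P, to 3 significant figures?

34.2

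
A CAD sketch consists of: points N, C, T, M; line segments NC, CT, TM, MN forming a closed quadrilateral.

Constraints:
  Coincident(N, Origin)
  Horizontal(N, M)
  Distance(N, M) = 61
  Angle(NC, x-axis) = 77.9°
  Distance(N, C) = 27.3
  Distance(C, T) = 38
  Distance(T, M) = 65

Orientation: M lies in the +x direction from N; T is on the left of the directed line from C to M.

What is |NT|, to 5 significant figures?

63.685

Checks: |CT| = 38.00 ✓; |TM| = 65.00 ✓.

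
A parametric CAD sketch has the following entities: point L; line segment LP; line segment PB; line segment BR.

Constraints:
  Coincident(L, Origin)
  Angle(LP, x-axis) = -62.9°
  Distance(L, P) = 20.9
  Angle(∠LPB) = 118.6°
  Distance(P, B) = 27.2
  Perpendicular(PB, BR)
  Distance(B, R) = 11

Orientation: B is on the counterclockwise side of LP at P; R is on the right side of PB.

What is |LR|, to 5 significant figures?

47.388

∠LPB = 118.6°, so PB runs at -62.9° + (180° − 118.6°) = -1.5000° from the x-axis; with |PB| = 27.2, B = P + 27.2·(cos -1.5000°, sin -1.5000°) = (36.712, -19.317). PB is perpendicular to BR; with |BR| = 11.0 on the right of PB, R = B + 11.0·(-0.026177, -0.99966) = (36.424, -30.314). Then |LR| = |R − L| = 47.388.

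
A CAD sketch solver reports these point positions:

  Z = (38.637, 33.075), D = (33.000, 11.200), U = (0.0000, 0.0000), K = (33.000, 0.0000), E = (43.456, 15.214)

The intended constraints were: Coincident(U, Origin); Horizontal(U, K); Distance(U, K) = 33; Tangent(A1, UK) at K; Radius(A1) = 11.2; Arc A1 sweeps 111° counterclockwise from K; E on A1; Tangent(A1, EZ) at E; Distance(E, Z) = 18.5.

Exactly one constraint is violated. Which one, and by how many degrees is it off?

Tangent(A1, EZ) at E — off by 5.90°.

U = (0.00, 0.00) ✓; U.y = 0.00, K.y = 0.00 ✓; |UK| = 33.00 ✓; ∠(DK, KU) = 90.00° ✓; |DK| = 11.20 ✓; bearing(D→E) − bearing(D→K) = 111.0° ✓; |DE| = 11.20 ✓; ∠(DE, EZ) = 95.90° ✗; |EZ| = 18.50 ✓.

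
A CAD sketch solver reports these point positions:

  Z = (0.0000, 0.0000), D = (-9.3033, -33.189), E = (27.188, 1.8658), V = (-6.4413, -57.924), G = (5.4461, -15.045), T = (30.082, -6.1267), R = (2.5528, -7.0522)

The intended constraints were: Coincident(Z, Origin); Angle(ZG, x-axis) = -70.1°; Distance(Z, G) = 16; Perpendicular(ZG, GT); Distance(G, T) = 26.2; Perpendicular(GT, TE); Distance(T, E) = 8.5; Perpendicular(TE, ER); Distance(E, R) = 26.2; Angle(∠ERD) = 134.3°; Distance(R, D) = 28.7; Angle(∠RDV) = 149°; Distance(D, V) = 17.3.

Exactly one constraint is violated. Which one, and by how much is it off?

Distance(D, V) = 17.3 — off by 7.60.

Z = (0.00, 0.00) ✓; ZG at -70.10° ✓; |ZG| = 16.00 ✓; ∠(ZG, GT) = 90.00° ✓; |GT| = 26.20 ✓; ∠(GT, TE) = 90.00° ✓; |TE| = 8.500 ✓; ∠(TE, ER) = 90.00° ✓; |ER| = 26.20 ✓; ∠ERD = 134.3° ✓; |RD| = 28.70 ✓; ∠RDV = 149.0° ✓; |DV| = 24.90 ✗.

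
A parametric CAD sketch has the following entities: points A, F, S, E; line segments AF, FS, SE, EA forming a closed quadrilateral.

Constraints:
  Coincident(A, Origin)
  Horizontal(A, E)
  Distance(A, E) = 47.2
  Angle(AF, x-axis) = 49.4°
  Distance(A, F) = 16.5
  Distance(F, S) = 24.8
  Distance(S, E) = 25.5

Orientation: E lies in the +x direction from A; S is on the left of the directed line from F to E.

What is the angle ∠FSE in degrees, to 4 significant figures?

100.1°

A is at the origin; AE is horizontal with |AE| = 47.2 and E in +x, so E = (47.2, 0). AF runs at 49.4° with |AF| = 16.5, so F = (10.74, 12.53). S is determined by |FS| = 24.8 and |SE| = 25.5 together: it lies at the intersection of circle(F, 24.8) and circle(E, 25.5). With |FE| = 38.55, the foot of the radical line on FE is 18.82 from F and the perpendicular offset is √(24.8² − 18.82²) = 16.15. Taking the left-of-FE solution: S = (33.78, 21.69).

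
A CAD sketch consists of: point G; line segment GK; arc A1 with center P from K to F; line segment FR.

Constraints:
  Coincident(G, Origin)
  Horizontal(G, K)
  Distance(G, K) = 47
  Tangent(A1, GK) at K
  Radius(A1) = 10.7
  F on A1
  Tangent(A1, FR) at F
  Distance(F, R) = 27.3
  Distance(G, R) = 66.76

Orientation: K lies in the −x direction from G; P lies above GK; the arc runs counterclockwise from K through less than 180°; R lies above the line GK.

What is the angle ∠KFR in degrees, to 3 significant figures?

117°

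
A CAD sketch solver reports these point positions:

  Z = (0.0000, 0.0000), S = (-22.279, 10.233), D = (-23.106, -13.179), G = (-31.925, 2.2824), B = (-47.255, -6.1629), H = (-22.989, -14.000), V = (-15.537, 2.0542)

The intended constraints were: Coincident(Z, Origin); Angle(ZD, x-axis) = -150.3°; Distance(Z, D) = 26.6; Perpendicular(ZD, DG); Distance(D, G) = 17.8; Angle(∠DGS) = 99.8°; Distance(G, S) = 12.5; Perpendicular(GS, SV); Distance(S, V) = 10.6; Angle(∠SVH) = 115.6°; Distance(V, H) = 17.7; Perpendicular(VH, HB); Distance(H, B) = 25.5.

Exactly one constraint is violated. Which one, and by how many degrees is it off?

Perpendicular(VH, HB) — off by 7.00°.

Z = (0.00, 0.00) ✓; ZD at -150.3° ✓; |ZD| = 26.60 ✓; ∠(ZD, DG) = 90.00° ✓; |DG| = 17.80 ✓; ∠DGS = 99.80° ✓; |GS| = 12.50 ✓; ∠(GS, SV) = 90.00° ✓; |SV| = 10.60 ✓; ∠SVH = 115.6° ✓; |VH| = 17.70 ✓; ∠(VH, HB) = 83.00° ✗; |HB| = 25.50 ✓.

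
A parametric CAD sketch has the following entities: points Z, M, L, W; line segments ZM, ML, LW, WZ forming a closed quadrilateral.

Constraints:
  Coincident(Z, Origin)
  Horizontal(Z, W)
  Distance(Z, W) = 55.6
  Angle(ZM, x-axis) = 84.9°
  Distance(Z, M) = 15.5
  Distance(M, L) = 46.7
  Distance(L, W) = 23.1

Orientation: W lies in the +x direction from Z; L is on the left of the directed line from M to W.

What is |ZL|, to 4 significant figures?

52.36

Z is at the origin; ZW is horizontal with |ZW| = 55.6 and W in +x, so W = (55.6, 0). ZM runs at 84.9° with |ZM| = 15.5, so M = (1.378, 15.44). L is determined by |ML| = 46.7 and |LW| = 23.1 together: it lies at the intersection of circle(M, 46.7) and circle(W, 23.1). With |MW| = 56.38, the foot of the radical line on MW is 42.80 from M and the perpendicular offset is √(46.7² − 42.80²) = 18.69. Taking the left-of-MW solution: L = (47.66, 21.69).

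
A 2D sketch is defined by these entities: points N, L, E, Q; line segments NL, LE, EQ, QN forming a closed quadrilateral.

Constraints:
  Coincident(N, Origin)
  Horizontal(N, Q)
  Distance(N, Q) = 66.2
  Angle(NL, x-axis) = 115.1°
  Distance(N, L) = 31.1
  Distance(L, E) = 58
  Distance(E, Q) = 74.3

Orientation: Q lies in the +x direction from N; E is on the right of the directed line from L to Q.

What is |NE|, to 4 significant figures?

28.89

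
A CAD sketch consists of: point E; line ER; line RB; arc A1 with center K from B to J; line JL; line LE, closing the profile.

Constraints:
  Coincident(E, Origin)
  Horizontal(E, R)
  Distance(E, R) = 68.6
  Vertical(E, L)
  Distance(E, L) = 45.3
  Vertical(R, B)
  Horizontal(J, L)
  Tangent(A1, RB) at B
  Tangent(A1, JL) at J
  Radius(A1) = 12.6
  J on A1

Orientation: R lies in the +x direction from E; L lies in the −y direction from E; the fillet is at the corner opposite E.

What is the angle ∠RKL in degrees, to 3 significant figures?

124°

E is at the origin; ER is horizontal with |ER| = 68.6 and R on the +x side, so R = (68.6, 0.00). E and L share the same x with |EL| = 45.3 and L on the −y side, so L = (0.00, -45.3). The virtual corner opposite E is at (68.6, -45.3). The tangent condition forces KB to be normal to RB and A1 meets JL tangentially, so KJ is at right angles to JL, with radius 12.6, so the center K sits 12.6 in from both sides at K = (56.0, -32.7). Then cos ∠RKL = KR·KL / (|KR||KL|), giving 124°.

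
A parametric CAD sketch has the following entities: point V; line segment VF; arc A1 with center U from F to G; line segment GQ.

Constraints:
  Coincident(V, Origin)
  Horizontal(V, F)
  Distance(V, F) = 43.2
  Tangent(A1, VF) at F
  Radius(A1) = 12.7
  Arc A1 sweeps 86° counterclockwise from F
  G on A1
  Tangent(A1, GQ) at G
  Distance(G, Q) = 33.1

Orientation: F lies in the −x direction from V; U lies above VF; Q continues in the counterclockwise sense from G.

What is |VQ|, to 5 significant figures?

52.977

V is at the origin; V and F share the same y with |VF| = 43.2 and F on the −x side, so F = (-43.200, 0.0000). Since A1 is tangent to VF there, UF ⟂ VF, so U = F + (0, 12.7) = (-43.200, 12.700). On A1, F sits at bearing -90° from U; an 86° counterclockwise sweep puts G at bearing -4°, so G = U + 12.7·(cos -4°, sin -4°) = (-30.531, 11.814). A1 meets GQ tangentially, so UG is at right angles to GQ, so GQ runs along (−sin -4°, cos -4°); with |GQ| = 33.1, Q = (-28.222, 44.833). Then |VQ| = |Q − V| = 52.977.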